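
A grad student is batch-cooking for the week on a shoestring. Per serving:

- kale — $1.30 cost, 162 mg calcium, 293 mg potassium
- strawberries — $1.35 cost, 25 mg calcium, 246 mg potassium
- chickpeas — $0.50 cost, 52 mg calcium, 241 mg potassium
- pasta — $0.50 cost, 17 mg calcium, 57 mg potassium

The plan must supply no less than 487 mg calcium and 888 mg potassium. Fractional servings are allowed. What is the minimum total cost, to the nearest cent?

An LP optimum is at a vertex; with two nutrient constraints at most two foods are used. Check each candidate.
kale only: max(487/162, 888/293) = 3.031 servings → $3.94.
strawberries only: max(487/25, 888/246) = 19.48 servings → $26.30.
chickpeas only: max(487/52, 888/241) = 9.365 servings → $4.68.
pasta only: max(487/17, 888/57) = 28.65 servings → $14.32.
kale + strawberries with both tight: 3.001 servings and 0.03582 servings → $3.95.
kale + chickpeas with both tight: 2.99 servings and 0.04894 servings → $3.91.
kale + pasta with both tight: 2.977 servings and 0.2739 servings → $4.01.
strawberries + chickpeas with both targets exact would need a negative amount; discard.
strawberries + pasta: the both-tight solution has a negative serving — not a feasible corner.
chickpeas + pasta: the both-tight solution has a negative serving — not a feasible corner.
Cheapest feasible corner: $3.91.

$3.91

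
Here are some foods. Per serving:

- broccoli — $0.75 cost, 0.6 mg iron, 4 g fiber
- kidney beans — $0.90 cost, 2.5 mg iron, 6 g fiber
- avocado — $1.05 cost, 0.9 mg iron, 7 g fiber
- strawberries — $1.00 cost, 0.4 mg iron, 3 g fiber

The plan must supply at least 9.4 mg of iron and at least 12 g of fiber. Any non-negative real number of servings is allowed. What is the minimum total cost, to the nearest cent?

$3.38

Minimising a linear cost over {iron ≥ 9.4, fiber ≥ 12, servings ≥ 0} — the optimum is at a vertex, using one or two foods.
broccoli only: max(9.4/0.6, 12/4) = 15.67 servings → $11.75.
kidney beans only: max(9.4/2.5, 12/6) = 3.76 servings → $3.38.
avocado only: max(9.4/0.9, 12/7) = 10.44 servings → $10.97.
strawberries only: max(9.4/0.4, 12/3) = 23.5 servings → $23.50.
broccoli + kidney beans: the both-tight solution has a negative serving — not a feasible corner.
broccoli + avocado: intersection lies outside the first quadrant.
broccoli + strawberries with both targets exact would need a negative amount; discard.
kidney beans + avocado: the both-tight solution has a negative serving — not a feasible corner.
kidney beans + strawberries: intersection lies outside the first quadrant.
avocado + strawberries with both targets exact would need a negative amount; discard.
So the least-cost plan costs $3.38.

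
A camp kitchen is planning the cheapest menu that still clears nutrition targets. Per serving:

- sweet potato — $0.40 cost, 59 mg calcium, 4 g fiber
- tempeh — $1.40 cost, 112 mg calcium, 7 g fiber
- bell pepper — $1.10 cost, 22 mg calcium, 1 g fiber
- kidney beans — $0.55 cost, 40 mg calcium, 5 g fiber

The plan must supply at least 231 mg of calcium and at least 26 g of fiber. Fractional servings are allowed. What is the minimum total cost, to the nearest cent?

$2.60

An LP optimum is at a vertex; with two nutrient constraints at most two foods are used. Check each candidate.
sweet potato only: max(231/59, 26/4) = 6.5 servings → $2.60.
tempeh only: max(231/112, 26/7) = 3.714 servings → $5.20.
bell pepper only: max(231/22, 26/1) = 26 servings → $28.60.
kidney beans only: max(231/40, 26/5) = 5.775 servings → $3.18.
sweet potato + tempeh: the both-tight solution has a negative serving — not a feasible corner.
sweet potato + bell pepper: the both-tight solution has a negative serving — not a feasible corner.
sweet potato + kidney beans with both tight: 0.8519 servings and 4.519 servings → $2.83.
tempeh + bell pepper with both targets exact would need a negative amount; discard.
tempeh + kidney beans with both tight: 0.4107 servings and 4.625 servings → $3.12.
bell pepper + kidney beans with both tight: 1.643 servings and 4.871 servings → $4.49.
So the least-cost plan costs $2.60.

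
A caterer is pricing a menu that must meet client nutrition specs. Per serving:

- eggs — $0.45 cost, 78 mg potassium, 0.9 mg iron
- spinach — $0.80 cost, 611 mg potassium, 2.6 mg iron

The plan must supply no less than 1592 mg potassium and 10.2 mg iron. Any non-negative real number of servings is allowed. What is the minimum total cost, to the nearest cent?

$3.14

With two linear requirements the optimum uses one or two foods; enumerate the corners.
eggs only: max(1592/78, 10.2/0.9) = 20.41 servings → $9.18.
spinach only: max(1592/611, 10.2/2.6) = 3.923 servings → $3.14.
eggs + spinach with both tight: 6.03 servings and 1.836 servings → $4.18.
Cheapest feasible corner: $3.14.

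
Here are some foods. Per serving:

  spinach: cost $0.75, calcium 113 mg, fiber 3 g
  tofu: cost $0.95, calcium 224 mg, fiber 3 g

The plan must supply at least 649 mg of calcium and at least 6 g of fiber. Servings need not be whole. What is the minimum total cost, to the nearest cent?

$2.75

For a min-cost LP with two ≥-constraints, a basic feasible solution has at most two positive variables.
spinach only: max(649/113, 6/3) = 5.743 servings → $4.31.
tofu only: max(649/224, 6/3) = 2.897 servings → $2.75.
spinach + tofu: intersection lies outside the first quadrant.
Cheapest feasible corner: $2.75.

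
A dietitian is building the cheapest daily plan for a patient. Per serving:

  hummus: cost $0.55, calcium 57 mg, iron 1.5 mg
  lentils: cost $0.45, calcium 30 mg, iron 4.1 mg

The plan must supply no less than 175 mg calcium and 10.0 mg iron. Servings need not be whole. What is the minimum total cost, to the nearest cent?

Check every corner: each single food scaled to meet both minima, and each pair solved so both constraints bind.
hummus only: max(175/57, 10.0/1.5) = 6.667 servings → $3.67.
lentils only: max(175/30, 10.0/4.1) = 5.833 servings → $2.62.
hummus + lentils with both tight: 2.213 servings and 1.63 servings → $1.95.
The minimum over all feasible corners is $1.95.

$1.95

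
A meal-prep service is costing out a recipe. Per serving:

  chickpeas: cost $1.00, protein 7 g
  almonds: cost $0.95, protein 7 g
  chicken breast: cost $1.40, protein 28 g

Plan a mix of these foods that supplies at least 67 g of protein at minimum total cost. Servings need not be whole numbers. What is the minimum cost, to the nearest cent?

Cost per g of protein: chicken breast $0.0500, almonds $0.1357, chickpeas $0.1429.
With no serving limits, use only chicken breast: 67 g / 28 g = 2.393 servings × $1.40 = $3.35.

$3.35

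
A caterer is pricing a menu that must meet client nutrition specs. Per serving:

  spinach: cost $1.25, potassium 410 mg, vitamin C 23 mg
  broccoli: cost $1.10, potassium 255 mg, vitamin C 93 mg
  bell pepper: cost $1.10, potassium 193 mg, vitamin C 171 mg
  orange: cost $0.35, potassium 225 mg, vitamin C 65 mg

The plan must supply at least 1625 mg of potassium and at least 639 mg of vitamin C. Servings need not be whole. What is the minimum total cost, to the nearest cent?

Two binding constraints pin down two serving amounts, so the optimal mix uses at most two foods. The candidates are each food alone (scaled to the tighter of potassium/vitamin C) and each pair with both constraints tight.
spinach only: max(1625/410, 639/23) = 27.78 servings → $34.73.
broccoli only: max(1625/255, 639/93) = 6.871 servings → $7.56.
bell pepper only: max(1625/193, 639/171) = 8.42 servings → $9.26.
orange only: max(1625/225, 639/65) = 9.831 servings → $3.44.
spinach + broccoli: the both-tight solution has a negative serving — not a feasible corner.
spinach + bell pepper with both tight: 2.353 servings and 3.42 servings → $6.70.
spinach + orange with both targets exact would need a negative amount; discard.
broccoli + bell pepper with both tight: 6.024 servings and 0.4607 servings → $7.13.
broccoli + orange with both targets exact would need a negative amount; discard.
bell pepper + orange with both tight: 1.471 servings and 5.96 servings → $3.70.
So the least-cost plan costs $3.44.

$3.44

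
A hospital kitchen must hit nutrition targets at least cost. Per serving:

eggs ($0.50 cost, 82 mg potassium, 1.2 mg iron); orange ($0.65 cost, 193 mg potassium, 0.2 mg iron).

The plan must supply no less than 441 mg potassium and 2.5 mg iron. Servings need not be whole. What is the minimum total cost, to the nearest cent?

Two binding constraints pin down two serving amounts, so the optimal mix uses at most two foods. The candidates are each food alone (scaled to the tighter of potassium/iron) and each pair with both constraints tight.
eggs only: max(441/82, 2.5/1.2) = 5.378 servings → $2.69.
orange only: max(441/193, 2.5/0.2) = 12.5 servings → $8.12.
eggs + orange with both tight: 1.832 servings and 1.507 servings → $1.90.
The minimum over all feasible corners is $1.90.

$1.90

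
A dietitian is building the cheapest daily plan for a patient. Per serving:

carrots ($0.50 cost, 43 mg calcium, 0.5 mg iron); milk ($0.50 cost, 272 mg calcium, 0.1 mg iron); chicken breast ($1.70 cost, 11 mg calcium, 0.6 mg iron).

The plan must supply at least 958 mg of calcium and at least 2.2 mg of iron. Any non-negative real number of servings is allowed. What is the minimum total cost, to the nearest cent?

$3.37

Check every corner: each single food scaled to meet both minima, and each pair solved so both constraints bind.
carrots only: max(958/43, 2.2/0.5) = 22.28 servings → $11.14.
milk only: max(958/272, 2.2/0.1) = 22 servings → $11.00.
chicken breast only: max(958/11, 2.2/0.6) = 87.09 servings → $148.05.
carrots + milk with both tight: 3.816 servings and 2.919 servings → $3.37.
carrots + chicken breast: the both-tight solution has a negative serving — not a feasible corner.
milk + chicken breast with both tight: 3.397 servings and 3.101 servings → $6.97.
So the least-cost plan costs $3.37.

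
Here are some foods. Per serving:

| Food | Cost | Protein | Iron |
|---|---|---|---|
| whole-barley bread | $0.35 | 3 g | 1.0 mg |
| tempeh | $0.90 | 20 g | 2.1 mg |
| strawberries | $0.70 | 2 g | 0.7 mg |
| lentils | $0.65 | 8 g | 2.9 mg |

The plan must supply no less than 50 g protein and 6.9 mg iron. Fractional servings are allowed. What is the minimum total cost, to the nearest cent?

An LP optimum is at a vertex; with two nutrient constraints at most two foods are used. Check each candidate.
whole-barley bread only: max(50/3, 6.9/1.0) = 16.67 servings → $5.83.
tempeh only: max(50/20, 6.9/2.1) = 3.286 servings → $2.96.
strawberries only: max(50/2, 6.9/0.7) = 25 servings → $17.50.
lentils only: max(50/8, 6.9/2.9) = 6.25 servings → $4.06.
whole-barley bread + tempeh with both tight: 2.409 servings and 2.139 servings → $2.77.
whole-barley bread + strawberries: the both-tight solution has a negative serving — not a feasible corner.
whole-barley bread + lentils: intersection lies outside the first quadrant.
tempeh + strawberries with both tight: 2.163 servings and 3.367 servings → $4.30.
tempeh + lentils with both tight: 2.18 servings and 0.801 servings → $2.48.
strawberries + lentils: intersection lies outside the first quadrant.
Cheapest feasible corner: $2.48.

$2.48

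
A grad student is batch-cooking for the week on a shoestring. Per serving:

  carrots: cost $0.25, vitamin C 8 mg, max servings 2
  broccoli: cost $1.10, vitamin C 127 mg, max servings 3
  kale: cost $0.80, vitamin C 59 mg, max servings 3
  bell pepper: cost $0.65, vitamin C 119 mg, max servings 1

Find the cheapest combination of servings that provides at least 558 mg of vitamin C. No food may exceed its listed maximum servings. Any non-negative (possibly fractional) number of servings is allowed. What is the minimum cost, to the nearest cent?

$4.74

Cost per mg of vitamin C: bell pepper $0.0055, broccoli $0.0087, kale $0.0136, carrots $0.0312.
Take 1 serving of bell pepper: +119.0 mg vitamin C for $0.65 (total $0.65, still need 439.0 mg).
Take 3 servings of broccoli: +381.0 mg vitamin C for $3.30 (total $3.95, still need 58.0 mg).
Take 0.9831 servings of kale: +58.0 mg vitamin C for $0.79 (total $4.74, still need 0.0 mg).
Greedy by cheapest-per-mg is optimal for a single linear constraint, so the minimum cost is $4.74.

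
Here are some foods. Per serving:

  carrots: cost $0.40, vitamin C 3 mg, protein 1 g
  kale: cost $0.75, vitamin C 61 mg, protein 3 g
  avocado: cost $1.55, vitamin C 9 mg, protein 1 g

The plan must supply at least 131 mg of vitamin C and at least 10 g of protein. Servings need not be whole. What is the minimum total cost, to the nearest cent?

$2.50

Minimising a linear cost over {vitamin C ≥ 131, protein ≥ 10, servings ≥ 0} — the optimum is at a vertex, using one or two foods.
carrots only: max(131/3, 10/1) = 43.67 servings → $17.47.
kale only: max(131/61, 10/3) = 3.333 servings → $2.50.
avocado only: max(131/9, 10/1) = 14.56 servings → $22.56.
carrots + kale with both tight: 4.173 servings and 1.942 servings → $3.13.
carrots + avocado: intersection lies outside the first quadrant.
kale + avocado with both tight: 1.206 servings and 6.382 servings → $10.80.
Cheapest feasible corner: $2.50.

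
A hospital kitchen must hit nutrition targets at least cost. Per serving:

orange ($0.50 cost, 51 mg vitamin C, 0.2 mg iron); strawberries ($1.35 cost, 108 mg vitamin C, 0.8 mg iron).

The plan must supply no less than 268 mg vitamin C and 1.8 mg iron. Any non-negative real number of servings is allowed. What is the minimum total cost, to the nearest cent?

$3.21

Minimising a linear cost over {vitamin C ≥ 268, iron ≥ 1.8, servings ≥ 0} — the optimum is at a vertex, using one or two foods.
orange only: max(268/51, 1.8/0.2) = 9 servings → $4.50.
strawberries only: max(268/108, 1.8/0.8) = 2.481 servings → $3.35.
orange + strawberries with both tight: 1.042 servings and 1.99 servings → $3.21.
Cheapest feasible corner: $3.21.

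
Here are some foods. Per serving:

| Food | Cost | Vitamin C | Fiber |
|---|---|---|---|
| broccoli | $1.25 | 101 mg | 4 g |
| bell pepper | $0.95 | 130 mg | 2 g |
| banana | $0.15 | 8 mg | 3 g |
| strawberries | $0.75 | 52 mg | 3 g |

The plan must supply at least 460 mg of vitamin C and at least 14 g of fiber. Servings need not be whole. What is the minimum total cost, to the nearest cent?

$3.58

For a min-cost LP with two ≥-constraints, a basic feasible solution has at most two positive variables.
broccoli only: max(460/101, 14/4) = 4.554 servings → $5.69.
bell pepper only: max(460/130, 14/2) = 7 servings → $6.65.
banana only: max(460/8, 14/3) = 57.5 servings → $8.62.
strawberries only: max(460/52, 14/3) = 8.846 servings → $6.63.
broccoli + bell pepper with both tight: 2.83 servings and 1.34 servings → $4.81.
broccoli + banana: intersection lies outside the first quadrant.
broccoli + strawberries: intersection lies outside the first quadrant.
bell pepper + banana with both tight: 3.39 servings and 2.406 servings → $3.58.
bell pepper + strawberries with both tight: 2.28 servings and 3.147 servings → $4.53.
banana + strawberries: intersection lies outside the first quadrant.
So the least-cost plan costs $3.58.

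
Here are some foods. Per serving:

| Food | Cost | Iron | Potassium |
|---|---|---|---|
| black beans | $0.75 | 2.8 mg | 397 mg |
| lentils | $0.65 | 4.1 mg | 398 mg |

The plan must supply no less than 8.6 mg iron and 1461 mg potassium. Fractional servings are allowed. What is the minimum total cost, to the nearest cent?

$2.39

black beans only: max(8.6/2.8, 1461/397) = 3.68 servings → $2.76.
lentils only: max(8.6/4.1, 1461/398) = 3.671 servings → $2.39.
black beans + lentils: the both-tight solution has a negative serving — not a feasible corner.
Cheapest feasible corner: $2.39.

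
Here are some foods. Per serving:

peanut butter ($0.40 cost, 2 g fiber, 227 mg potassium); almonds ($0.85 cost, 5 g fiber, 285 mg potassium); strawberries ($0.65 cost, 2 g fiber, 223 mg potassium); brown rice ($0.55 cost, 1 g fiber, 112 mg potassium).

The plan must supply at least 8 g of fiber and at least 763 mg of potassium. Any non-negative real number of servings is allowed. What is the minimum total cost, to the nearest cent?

$1.52

The cheapest plan sits at a corner of the feasible region — with two constraints it uses at most two foods.
peanut butter only: max(8/2, 763/227) = 4 servings → $1.60.
almonds only: max(8/5, 763/285) = 2.677 servings → $2.28.
strawberries only: max(8/2, 763/223) = 4 servings → $2.60.
brown rice only: max(8/1, 763/112) = 8 servings → $4.40.
peanut butter + almonds with both tight: 2.717 servings and 0.5133 servings → $1.52.
peanut butter + strawberries with both targets exact would need a negative amount; discard.
peanut butter + brown rice: intersection lies outside the first quadrant.
almonds + strawberries with both tight: 0.4734 servings and 2.817 servings → $2.23.
almonds + brown rice with both tight: 0.4836 servings and 5.582 servings → $3.48.
strawberries + brown rice: the both-tight solution has a negative serving — not a feasible corner.
So the least-cost plan costs $1.52.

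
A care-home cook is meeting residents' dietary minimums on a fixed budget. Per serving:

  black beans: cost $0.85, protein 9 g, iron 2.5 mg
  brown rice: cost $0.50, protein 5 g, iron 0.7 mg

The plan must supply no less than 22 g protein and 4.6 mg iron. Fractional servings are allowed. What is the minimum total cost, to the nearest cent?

The cheapest plan sits at a corner of the feasible region — with two constraints it uses at most two foods.
black beans only: max(22/9, 4.6/2.5) = 2.444 servings → $2.08.
brown rice only: max(22/5, 4.6/0.7) = 6.571 servings → $3.29.
black beans + brown rice with both tight: 1.226 servings and 2.194 servings → $2.14.
Cheapest feasible corner: $2.08.

$2.08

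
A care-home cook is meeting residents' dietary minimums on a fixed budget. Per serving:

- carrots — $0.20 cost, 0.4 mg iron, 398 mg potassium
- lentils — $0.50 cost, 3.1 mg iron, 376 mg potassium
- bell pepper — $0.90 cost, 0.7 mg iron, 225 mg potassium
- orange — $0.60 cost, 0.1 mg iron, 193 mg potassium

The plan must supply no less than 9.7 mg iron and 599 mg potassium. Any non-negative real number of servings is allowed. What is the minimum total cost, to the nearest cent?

$1.56

A basic optimal solution has at most two foods positive. Try each food alone and each pair with both targets met exactly.
carrots only: max(9.7/0.4, 599/398) = 24.25 servings → $4.85.
lentils only: max(9.7/3.1, 599/376) = 3.129 servings → $1.56.
bell pepper only: max(9.7/0.7, 599/225) = 13.86 servings → $12.47.
orange only: max(9.7/0.1, 599/193) = 97 servings → $58.20.
carrots + lentils: the both-tight solution has a negative serving — not a feasible corner.
carrots + bell pepper: intersection lies outside the first quadrant.
carrots + orange: intersection lies outside the first quadrant.
lentils + bell pepper: intersection lies outside the first quadrant.
lentils + orange: intersection lies outside the first quadrant.
bell pepper + orange: the both-tight solution has a negative serving — not a feasible corner.
Cheapest feasible corner: $1.56.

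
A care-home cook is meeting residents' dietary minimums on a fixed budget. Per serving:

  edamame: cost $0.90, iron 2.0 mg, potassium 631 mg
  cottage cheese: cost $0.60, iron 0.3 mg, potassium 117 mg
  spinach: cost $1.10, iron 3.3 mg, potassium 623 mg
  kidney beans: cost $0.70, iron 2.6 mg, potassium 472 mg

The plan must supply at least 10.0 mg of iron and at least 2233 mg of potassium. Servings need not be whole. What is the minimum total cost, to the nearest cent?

Check every corner: each single food scaled to meet both minima, and each pair solved so both constraints bind.
edamame only: max(10.0/2.0, 2233/631) = 5 servings → $4.50.
cottage cheese only: max(10.0/0.3, 2233/117) = 33.33 servings → $20.00.
spinach only: max(10.0/3.3, 2233/623) = 3.584 servings → $3.94.
kidney beans only: max(10.0/2.6, 2233/472) = 4.731 servings → $3.31.
edamame + cottage cheese with both targets exact would need a negative amount; discard.
edamame + spinach with both tight: 1.362 servings and 2.205 servings → $3.65.
edamame + kidney beans with both tight: 1.559 servings and 2.647 servings → $3.26.
cottage cheese + spinach with both tight: 5.717 servings and 2.511 servings → $6.19.
cottage cheese + kidney beans with both tight: 6.678 servings and 3.076 servings → $6.16.
spinach + kidney beans: the both-tight solution has a negative serving — not a feasible corner.
The minimum over all feasible corners is $3.26.

$3.26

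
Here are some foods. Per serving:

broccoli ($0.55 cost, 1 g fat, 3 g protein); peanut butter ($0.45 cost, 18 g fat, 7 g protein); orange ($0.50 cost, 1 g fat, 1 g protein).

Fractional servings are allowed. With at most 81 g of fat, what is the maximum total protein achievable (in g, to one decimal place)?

Protein per g fat: broccoli 3, orange 1, peanut butter 0.3889.
With no serving limits, spend the whole fat allowance on broccoli: 81 g / 1 g × 3 g = 243.0 g.

243.0 g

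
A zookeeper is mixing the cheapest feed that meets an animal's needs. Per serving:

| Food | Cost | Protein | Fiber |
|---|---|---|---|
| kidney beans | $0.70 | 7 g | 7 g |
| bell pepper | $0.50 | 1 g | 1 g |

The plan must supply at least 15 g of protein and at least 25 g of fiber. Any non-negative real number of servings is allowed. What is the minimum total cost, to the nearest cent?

$2.50

Compare the cost at each extreme point of the feasible region.
kidney beans only: max(15/7, 25/7) = 3.571 servings → $2.50.
bell pepper only: max(15/1, 25/1) = 25 servings → $12.50.
kidney beans + bell pepper (both tight): parallel constraints — no distinct corner.
The minimum over all feasible corners is $2.50.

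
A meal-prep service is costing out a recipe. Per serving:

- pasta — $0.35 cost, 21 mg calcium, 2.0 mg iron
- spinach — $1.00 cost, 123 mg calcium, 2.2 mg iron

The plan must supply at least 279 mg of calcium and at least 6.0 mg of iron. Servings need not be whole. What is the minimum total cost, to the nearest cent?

pasta only: max(279/21, 6.0/2.0) = 13.29 servings → $4.65.
spinach only: max(279/123, 6.0/2.2) = 2.727 servings → $2.73.
pasta + spinach with both tight: 0.6216 servings and 2.162 servings → $2.38.
Cheapest feasible corner: $2.38.

$2.38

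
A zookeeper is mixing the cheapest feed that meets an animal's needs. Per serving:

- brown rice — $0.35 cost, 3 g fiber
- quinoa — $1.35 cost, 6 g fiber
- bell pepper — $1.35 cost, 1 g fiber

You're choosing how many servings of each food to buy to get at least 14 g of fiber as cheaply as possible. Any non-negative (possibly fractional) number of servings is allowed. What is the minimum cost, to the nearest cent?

Cost per g of fiber: brown rice $0.1167, quinoa $0.2250, bell pepper $1.3500.
With no serving limits, use only brown rice: 14 g / 3 g = 4.667 servings × $0.35 = $1.63.

$1.63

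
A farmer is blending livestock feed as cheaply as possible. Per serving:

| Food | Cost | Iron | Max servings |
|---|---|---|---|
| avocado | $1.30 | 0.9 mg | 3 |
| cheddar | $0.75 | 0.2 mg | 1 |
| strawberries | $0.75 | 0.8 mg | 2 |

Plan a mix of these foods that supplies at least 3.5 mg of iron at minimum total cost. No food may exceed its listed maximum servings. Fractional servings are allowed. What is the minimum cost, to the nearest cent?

Cost per mg of iron: strawberries $0.9375, avocado $1.4444, cheddar $3.7500.
Take 2 servings of strawberries: +1.6 mg iron for $1.50 (total $1.50, still need 1.9 mg).
Take 2.111 servings of avocado: +1.9 mg iron for $2.74 (total $4.24, still need 0.0 mg).
Greedy by cheapest-per-mg is optimal for a single linear constraint, so the minimum cost is $4.24.

$4.24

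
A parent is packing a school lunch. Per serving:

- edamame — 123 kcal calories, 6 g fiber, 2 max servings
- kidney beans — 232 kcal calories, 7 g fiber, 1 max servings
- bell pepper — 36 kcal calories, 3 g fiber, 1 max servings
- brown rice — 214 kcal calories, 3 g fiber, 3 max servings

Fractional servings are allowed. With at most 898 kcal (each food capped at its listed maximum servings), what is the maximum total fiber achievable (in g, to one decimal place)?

27.4 g

Fiber per kcal: bell pepper 0.08333, edamame 0.04878, kidney beans 0.03017, brown rice 0.01402.
Take 1 serving of bell pepper: uses 36 kcal, +3.0 g fiber (running total 3.0 g).
Take 2 servings of edamame: uses 246 kcal, +12.0 g fiber (running total 15.0 g).
Take 1 serving of kidney beans: uses 232 kcal, +7.0 g fiber (running total 22.0 g).
Take 1.794 servings of brown rice: uses 384 kcal, +5.4 g fiber (running total 27.4 g).
Greedy by best ratio exhausts the calories allowance optimally: 27.4 g.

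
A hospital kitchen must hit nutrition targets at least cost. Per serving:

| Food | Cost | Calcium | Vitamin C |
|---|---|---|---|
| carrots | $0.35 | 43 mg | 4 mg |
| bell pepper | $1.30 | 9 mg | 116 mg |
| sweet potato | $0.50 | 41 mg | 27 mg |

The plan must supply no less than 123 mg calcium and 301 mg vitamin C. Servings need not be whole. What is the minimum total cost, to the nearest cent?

$3.88

Minimising a linear cost over {calcium ≥ 123, vitamin C ≥ 301, servings ≥ 0} — the optimum is at a vertex, using one or two foods.
carrots only: max(123/43, 301/4) = 75.25 servings → $26.34.
bell pepper only: max(123/9, 301/116) = 13.67 servings → $17.77.
sweet potato only: max(123/41, 301/27) = 11.15 servings → $5.57.
carrots + bell pepper with both tight: 2.334 servings and 2.514 servings → $4.09.
carrots + sweet potato: intersection lies outside the first quadrant.
bell pepper + sweet potato with both tight: 1.999 servings and 2.561 servings → $3.88.
Cheapest feasible corner: $3.88.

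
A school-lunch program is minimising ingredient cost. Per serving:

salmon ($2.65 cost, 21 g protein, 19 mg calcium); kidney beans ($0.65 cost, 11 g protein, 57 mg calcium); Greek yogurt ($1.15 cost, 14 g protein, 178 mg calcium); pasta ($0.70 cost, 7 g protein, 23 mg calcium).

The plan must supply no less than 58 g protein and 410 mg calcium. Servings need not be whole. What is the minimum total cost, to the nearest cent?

Check every corner: each single food scaled to meet both minima, and each pair solved so both constraints bind.
salmon only: max(58/21, 410/19) = 21.58 servings → $57.18.
kidney beans only: max(58/11, 410/57) = 7.193 servings → $4.68.
Greek yogurt only: max(58/14, 410/178) = 4.143 servings → $4.76.
pasta only: max(58/7, 410/23) = 17.83 servings → $12.48.
salmon + kidney beans: the both-tight solution has a negative serving — not a feasible corner.
salmon + Greek yogurt with both tight: 1.32 servings and 2.162 servings → $5.99.
salmon + pasta: the both-tight solution has a negative serving — not a feasible corner.
kidney beans + Greek yogurt with both tight: 3.952 servings and 1.038 servings → $3.76.
kidney beans + pasta with both targets exact would need a negative amount; discard.
Greek yogurt + pasta with both tight: 1.662 servings and 4.961 servings → $5.38.
So the least-cost plan costs $3.76.

$3.76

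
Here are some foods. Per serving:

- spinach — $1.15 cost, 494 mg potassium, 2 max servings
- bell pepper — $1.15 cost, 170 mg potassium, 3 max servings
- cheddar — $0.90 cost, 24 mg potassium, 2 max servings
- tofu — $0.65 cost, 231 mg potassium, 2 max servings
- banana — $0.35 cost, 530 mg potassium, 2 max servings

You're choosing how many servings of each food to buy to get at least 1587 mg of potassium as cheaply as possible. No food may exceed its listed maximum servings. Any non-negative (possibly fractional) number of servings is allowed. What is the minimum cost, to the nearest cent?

Cost per mg of potassium: banana $0.0007, spinach $0.0023, tofu $0.0028, bell pepper $0.0068, cheddar $0.0375.
Take 2 servings of banana: +1060.0 mg potassium for $0.70 (total $0.70, still need 527.0 mg).
Take 1.067 servings of spinach: +527.0 mg potassium for $1.23 (total $1.93, still need 0.0 mg).
Greedy by cheapest-per-mg is optimal for a single linear constraint, so the minimum cost is $1.93.

$1.93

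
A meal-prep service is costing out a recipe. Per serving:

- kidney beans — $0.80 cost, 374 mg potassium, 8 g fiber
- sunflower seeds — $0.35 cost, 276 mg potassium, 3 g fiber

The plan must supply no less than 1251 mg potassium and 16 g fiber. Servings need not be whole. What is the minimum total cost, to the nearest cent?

$1.79

Two binding constraints pin down two serving amounts, so the optimal mix uses at most two foods. The candidates are each food alone (scaled to the tighter of potassium/fiber) and each pair with both constraints tight.
kidney beans only: max(1251/374, 16/8) = 3.345 servings → $2.68.
sunflower seeds only: max(1251/276, 16/3) = 5.333 servings → $1.87.
kidney beans + sunflower seeds with both tight: 0.6105 servings and 3.705 servings → $1.79.
Cheapest feasible corner: $1.79.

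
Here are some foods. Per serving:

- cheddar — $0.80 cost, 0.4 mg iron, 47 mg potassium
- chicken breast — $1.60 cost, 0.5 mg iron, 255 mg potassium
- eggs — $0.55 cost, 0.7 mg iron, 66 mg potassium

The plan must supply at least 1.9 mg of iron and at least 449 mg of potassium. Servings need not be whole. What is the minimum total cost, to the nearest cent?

$3.06

For a min-cost LP with two ≥-constraints, a basic feasible solution has at most two positive variables.
cheddar only: max(1.9/0.4, 449/47) = 9.553 servings → $7.64.
chicken breast only: max(1.9/0.5, 449/255) = 3.8 servings → $6.08.
eggs only: max(1.9/0.7, 449/66) = 6.803 servings → $3.74.
cheddar + chicken breast with both tight: 3.312 servings and 1.15 servings → $4.49.
cheddar + eggs: the both-tight solution has a negative serving — not a feasible corner.
chicken breast + eggs with both tight: 1.298 servings and 1.787 servings → $3.06.
So the least-cost plan costs $3.06.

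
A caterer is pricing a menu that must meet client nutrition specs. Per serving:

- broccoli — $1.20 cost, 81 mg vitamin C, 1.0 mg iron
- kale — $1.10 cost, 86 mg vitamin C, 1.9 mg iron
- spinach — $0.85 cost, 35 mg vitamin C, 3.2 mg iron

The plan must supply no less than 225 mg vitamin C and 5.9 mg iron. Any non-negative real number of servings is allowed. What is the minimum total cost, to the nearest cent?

For a min-cost LP with two ≥-constraints, a basic feasible solution has at most two positive variables.
broccoli only: max(225/81, 5.9/1.0) = 5.9 servings → $7.08.
kale only: max(225/86, 5.9/1.9) = 3.105 servings → $3.42.
spinach only: max(225/35, 5.9/3.2) = 6.429 servings → $5.46.
broccoli + kale: the both-tight solution has a negative serving — not a feasible corner.
broccoli + spinach with both tight: 2.29 servings and 1.128 servings → $3.71.
kale + spinach with both tight: 2.46 servings and 0.3828 servings → $3.03.
The minimum over all feasible corners is $3.03.

$3.03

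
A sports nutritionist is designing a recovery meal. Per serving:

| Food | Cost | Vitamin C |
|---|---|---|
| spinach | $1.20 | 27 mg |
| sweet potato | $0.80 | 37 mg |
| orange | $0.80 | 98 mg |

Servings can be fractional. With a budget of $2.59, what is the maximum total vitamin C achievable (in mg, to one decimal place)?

Vitamin C per dollar: orange 122.5, sweet potato 46.25, spinach 22.5.
With no serving limits, spend the whole cost allowance on orange: $2.59 / $0.80 × 98 mg = 317.3 mg.

317.3 mg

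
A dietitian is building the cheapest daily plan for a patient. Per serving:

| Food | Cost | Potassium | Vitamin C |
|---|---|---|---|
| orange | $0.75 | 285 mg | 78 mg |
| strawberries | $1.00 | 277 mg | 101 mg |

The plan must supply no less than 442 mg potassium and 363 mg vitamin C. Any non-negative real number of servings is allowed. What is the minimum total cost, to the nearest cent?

With two linear requirements the optimum uses one or two foods; enumerate the corners.
orange only: max(442/285, 363/78) = 4.654 servings → $3.49.
strawberries only: max(442/277, 363/101) = 3.594 servings → $3.59.
orange + strawberries: intersection lies outside the first quadrant.
Cheapest feasible corner: $3.49.

$3.49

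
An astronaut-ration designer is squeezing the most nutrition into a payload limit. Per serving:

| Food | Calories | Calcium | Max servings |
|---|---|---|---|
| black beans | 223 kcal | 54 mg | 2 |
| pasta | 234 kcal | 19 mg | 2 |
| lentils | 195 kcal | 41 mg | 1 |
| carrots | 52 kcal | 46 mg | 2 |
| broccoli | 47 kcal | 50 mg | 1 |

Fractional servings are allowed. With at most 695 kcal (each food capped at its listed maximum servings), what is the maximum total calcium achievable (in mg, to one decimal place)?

270.6 mg

Calcium per kcal: broccoli 1.064, carrots 0.8846, black beans 0.2422, lentils 0.2103, pasta 0.0812.
Take 1 serving of broccoli: uses 47 kcal, +50.0 mg calcium (running total 50.0 mg).
Take 2 servings of carrots: uses 104 kcal, +92.0 mg calcium (running total 142.0 mg).
Take 2 servings of black beans: uses 446 kcal, +108.0 mg calcium (running total 250.0 mg).
Take 0.5026 servings of lentils: uses 98 kcal, +20.6 mg calcium (running total 270.6 mg).
Filling greedily by calcium-per-kcal is optimal for one linear limit, giving 270.6 mg.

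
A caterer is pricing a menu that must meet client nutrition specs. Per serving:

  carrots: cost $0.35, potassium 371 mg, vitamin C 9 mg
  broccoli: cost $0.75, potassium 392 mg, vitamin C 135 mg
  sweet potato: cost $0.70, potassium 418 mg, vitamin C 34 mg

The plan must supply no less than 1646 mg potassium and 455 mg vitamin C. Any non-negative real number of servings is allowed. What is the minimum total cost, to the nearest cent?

At the optimum either one food covers both requirements or two foods hit both targets exactly; no other combination can be cheaper.
carrots only: max(1646/371, 455/9) = 50.56 servings → $17.69.
broccoli only: max(1646/392, 455/135) = 4.199 servings → $3.15.
sweet potato only: max(1646/418, 455/34) = 13.38 servings → $9.37.
carrots + broccoli with both tight: 0.9419 servings and 3.308 servings → $2.81.
carrots + sweet potato: intersection lies outside the first quadrant.
broccoli + sweet potato with both tight: 3.114 servings and 1.017 servings → $3.05.
Cheapest feasible corner: $2.81.

$2.81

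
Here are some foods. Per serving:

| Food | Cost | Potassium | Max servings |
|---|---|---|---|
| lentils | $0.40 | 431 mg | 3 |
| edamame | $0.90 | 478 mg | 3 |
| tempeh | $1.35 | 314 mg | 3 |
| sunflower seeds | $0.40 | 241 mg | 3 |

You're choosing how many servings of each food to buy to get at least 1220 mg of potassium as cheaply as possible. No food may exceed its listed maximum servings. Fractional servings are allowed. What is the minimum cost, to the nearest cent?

Cost per mg of potassium: lentils $0.0009, sunflower seeds $0.0017, edamame $0.0019, tempeh $0.0043.
Take 2.831 servings of lentils: +1220.0 mg potassium for $1.13 (total $1.13, still need 0.0 mg).
Greedy by cheapest-per-mg is optimal for a single linear constraint, so the minimum cost is $1.13.

$1.13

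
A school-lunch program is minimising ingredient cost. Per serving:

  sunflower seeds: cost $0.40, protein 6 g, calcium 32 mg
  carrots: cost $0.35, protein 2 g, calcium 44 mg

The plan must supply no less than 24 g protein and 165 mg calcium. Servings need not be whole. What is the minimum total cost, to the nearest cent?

At the optimum either one food covers both requirements or two foods hit both targets exactly; no other combination can be cheaper.
sunflower seeds only: max(24/6, 165/32) = 5.156 servings → $2.06.
carrots only: max(24/2, 165/44) = 12 servings → $4.20.
sunflower seeds + carrots with both tight: 3.63 servings and 1.11 servings → $1.84.
Cheapest feasible corner: $1.84.

$1.84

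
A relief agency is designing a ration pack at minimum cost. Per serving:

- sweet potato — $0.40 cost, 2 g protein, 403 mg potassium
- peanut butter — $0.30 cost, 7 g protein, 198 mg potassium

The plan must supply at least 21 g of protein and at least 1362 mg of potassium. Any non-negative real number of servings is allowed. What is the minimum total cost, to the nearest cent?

This is a tiny linear program; its minimum lies at a vertex of the feasible set. List the vertices and price them.
sweet potato only: max(21/2, 1362/403) = 10.5 servings → $4.20.
peanut butter only: max(21/7, 1362/198) = 6.879 servings → $2.06.
sweet potato + peanut butter with both tight: 2.217 servings and 2.367 servings → $1.60.
Cheapest feasible corner: $1.60.

$1.60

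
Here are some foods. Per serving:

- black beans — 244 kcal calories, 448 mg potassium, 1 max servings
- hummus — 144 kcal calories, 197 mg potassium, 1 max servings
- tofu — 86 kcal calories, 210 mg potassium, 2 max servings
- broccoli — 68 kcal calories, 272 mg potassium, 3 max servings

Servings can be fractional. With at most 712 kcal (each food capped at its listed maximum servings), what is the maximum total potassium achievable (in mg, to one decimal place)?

Potassium per kcal: broccoli 4, tofu 2.442, black beans 1.836, hummus 1.368.
Take 3 servings of broccoli: uses 204 kcal, +816.0 mg potassium (running total 816.0 mg).
Take 2 servings of tofu: uses 172 kcal, +420.0 mg potassium (running total 1236.0 mg).
Take 1 serving of black beans: uses 244 kcal, +448.0 mg potassium (running total 1684.0 mg).
Take 0.6389 servings of hummus: uses 92 kcal, +125.9 mg potassium (running total 1809.9 mg).
Greedy by best ratio exhausts the calories allowance optimally: 1809.9 mg.

1809.9 mg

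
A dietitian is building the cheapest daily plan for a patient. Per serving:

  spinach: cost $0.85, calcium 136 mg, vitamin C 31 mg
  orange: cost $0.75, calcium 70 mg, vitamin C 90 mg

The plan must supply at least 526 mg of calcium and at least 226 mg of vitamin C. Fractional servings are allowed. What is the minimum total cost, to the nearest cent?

spinach only: max(526/136, 226/31) = 7.29 servings → $6.20.
orange only: max(526/70, 226/90) = 7.514 servings → $5.64.
spinach + orange with both tight: 3.13 servings and 1.433 servings → $3.74.
Cheapest feasible corner: $3.74.

$3.74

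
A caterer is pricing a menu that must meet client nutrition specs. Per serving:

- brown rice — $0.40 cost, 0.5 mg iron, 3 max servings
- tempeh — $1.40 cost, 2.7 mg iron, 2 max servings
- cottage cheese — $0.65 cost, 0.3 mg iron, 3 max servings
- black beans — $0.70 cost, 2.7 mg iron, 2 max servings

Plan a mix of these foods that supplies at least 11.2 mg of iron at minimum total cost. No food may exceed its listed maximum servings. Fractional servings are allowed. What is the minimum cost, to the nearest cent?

Cost per mg of iron: black beans $0.2593, tempeh $0.5185, brown rice $0.8000, cottage cheese $2.1667.
Take 2 servings of black beans: +5.4 mg iron for $1.40 (total $1.40, still need 5.8 mg).
Take 2 servings of tempeh: +5.4 mg iron for $2.80 (total $4.20, still need 0.4 mg).
Take 0.8 servings of brown rice: +0.4 mg iron for $0.32 (total $4.52, still need 0.0 mg).
Filling from the cheapest source first is optimal under one linear minimum: $4.52.

$4.52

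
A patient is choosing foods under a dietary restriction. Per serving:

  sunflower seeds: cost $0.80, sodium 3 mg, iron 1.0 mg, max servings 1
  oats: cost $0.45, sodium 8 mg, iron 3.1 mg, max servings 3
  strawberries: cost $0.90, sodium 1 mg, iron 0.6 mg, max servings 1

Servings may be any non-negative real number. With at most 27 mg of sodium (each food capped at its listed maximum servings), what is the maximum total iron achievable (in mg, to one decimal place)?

Iron per mg sodium: strawberries 0.6, oats 0.3875, sunflower seeds 0.3333.
Take 1 serving of strawberries: uses 1 mg sodium, +0.6 mg iron (running total 0.6 mg).
Take 3 servings of oats: uses 24 mg sodium, +9.3 mg iron (running total 9.9 mg).
Take 0.6667 servings of sunflower seeds: uses 2 mg sodium, +0.7 mg iron (running total 10.6 mg).
Greedy by best ratio exhausts the sodium allowance optimally: 10.6 mg.

10.6 mg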